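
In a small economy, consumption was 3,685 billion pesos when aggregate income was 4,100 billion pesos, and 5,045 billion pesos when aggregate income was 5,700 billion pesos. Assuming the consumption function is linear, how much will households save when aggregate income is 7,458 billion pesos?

MPC = (5045 − 3685)/(5700 − 4100) = 1360/1600 = 0.85
a = 3685 − 0.85(4100) = 3685 − 3485 = 200
C = 200 + 0.85(7458) = 6539.3
S = 7458 − 6539.3 = 918.7

S = 918.7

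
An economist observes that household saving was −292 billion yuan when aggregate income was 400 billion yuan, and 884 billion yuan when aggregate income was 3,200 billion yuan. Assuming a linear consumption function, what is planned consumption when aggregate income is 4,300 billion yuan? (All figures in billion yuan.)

MPS = ΔS/ΔY = (884 − (-292))/(3200 − 400) = 1176/2800 = 0.42
MPC = 1 − MPS = 0.58
Autonomous saving = -292 − 0.42(400) = -460, so a = 460
C = 460 + 0.58(4300) = 460 + 2494 = 2954

C = 2954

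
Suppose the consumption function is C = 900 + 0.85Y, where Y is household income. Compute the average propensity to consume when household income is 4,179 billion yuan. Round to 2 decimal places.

APC = 1.07

C = 900 + 0.85(4179) = 4452.15
APC = C/Y = 4452.15/4179 = 1.07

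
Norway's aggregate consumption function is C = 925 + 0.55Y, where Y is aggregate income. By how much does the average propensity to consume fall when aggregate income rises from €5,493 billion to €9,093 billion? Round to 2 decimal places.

ΔAPC = 0.07

At Y = 5493: C = 925 + 0.55(5493) = 3946.15, APC = 3946.15/5493 = 0.718
At Y = 9093: C = 5926.15, APC = 5926.15/9093 = 0.652
Fall in APC = 0.718 − 0.652 = 0.066 ≈ 0.07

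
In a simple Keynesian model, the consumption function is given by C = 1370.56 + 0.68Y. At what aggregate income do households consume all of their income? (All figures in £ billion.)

At break-even, C = Y: 1370.56 + 0.68Y = Y
0.32Y = 1370.56, so Y = 1370.56/0.32 = 4283

Y = 4283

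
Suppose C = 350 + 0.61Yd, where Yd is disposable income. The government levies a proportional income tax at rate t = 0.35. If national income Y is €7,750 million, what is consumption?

Yd = (1 − 0.35)(7750) = 0.65(7750) = 5037.5
C = 350 + 0.61(5037.5) = 350 + 3072.875 = 3422.875

C = 3422.875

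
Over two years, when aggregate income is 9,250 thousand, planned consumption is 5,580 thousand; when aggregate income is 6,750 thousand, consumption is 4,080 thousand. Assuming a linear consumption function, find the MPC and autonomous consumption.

MPC = 0.6; a = 30

MPC = ΔC/ΔY = (5580 − 4080)/(9250 − 6750) = 1500/2500 = 0.6
a = C − MPC·Y = 4080 − 0.6(6750) = 4080 − 4050 = 30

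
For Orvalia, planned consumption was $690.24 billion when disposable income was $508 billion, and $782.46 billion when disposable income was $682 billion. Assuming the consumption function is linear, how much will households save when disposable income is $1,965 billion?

S = 502.55

MPC = (782.46 − 690.24)/(682 − 508) = 92.22/174 = 0.53
a = 690.24 − 0.53(508) = 690.24 − 269.24 = 421
C = 421 + 0.53(1965) = 1462.45
S = 1965 − 1462.45 = 502.55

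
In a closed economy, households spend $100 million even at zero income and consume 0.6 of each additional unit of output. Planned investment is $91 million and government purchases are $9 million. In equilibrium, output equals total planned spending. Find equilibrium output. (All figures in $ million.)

Y = C + I + G = 100 + 0.6Y + 91 + 9
Y − 0.6Y = 200
0.4Y = 200, so Y = 200/0.4 = 500

Y = 500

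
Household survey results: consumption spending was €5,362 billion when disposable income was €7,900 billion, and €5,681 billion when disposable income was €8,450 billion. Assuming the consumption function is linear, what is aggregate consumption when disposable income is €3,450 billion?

MPC = (5681 − 5362)/(8450 − 7900) = 319/550 = 0.58
a = 5362 − 0.58(7900) = 5362 − 4582 = 780
C = 780 + 0.58(3450) = 780 + 2001 = 2781

C = 2781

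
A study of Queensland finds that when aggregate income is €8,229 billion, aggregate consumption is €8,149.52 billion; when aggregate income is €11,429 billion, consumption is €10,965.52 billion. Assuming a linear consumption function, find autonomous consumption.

MPC = ΔC/ΔY = (10965.52 − 8149.52)/(11429 − 8229) = 2816/3200 = 0.88
a = C − MPC·Y = 8149.52 − 0.88(8229) = 8149.52 − 7241.52 = 908

a = 908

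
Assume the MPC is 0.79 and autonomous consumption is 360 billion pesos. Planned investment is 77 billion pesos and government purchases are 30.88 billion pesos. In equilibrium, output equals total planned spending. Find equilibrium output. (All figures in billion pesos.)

Y = C + I + G = 360 + 0.79Y + 77 + 30.88
Y − 0.79Y = 467.88
0.21Y = 467.88, so Y = 467.88/0.21 = 2228

Y = 2228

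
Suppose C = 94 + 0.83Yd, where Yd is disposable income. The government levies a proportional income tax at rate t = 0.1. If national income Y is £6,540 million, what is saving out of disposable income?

S = 906.62

Yd = (1 − 0.1)(6540) = 0.9(6540) = 5886
C = 94 + 0.83(5886) = 94 + 4885.38 = 4979.38
S = Yd − C = 5886 − 4979.38 = 906.62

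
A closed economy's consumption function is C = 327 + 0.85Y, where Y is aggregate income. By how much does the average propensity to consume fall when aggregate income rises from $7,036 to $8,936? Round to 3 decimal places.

At Y = 7036: C = 327 + 0.85(7036) = 6307.6, APC = 6307.6/7036 = 0.8965
At Y = 8936: C = 7922.6, APC = 7922.6/8936 = 0.8866
Fall in APC = 0.8965 − 0.8866 = 0.0099 ≈ 0.010

ΔAPC = 0.010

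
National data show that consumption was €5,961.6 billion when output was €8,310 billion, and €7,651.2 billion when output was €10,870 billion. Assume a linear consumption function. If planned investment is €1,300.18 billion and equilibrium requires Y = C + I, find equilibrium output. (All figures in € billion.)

Y = 5227

MPC = (7651.2 − 5961.6)/(10870 − 8310) = 1689.6/2560 = 0.66
a = 5961.6 − 0.66(8310) = 477
Equilibrium: Y = 477 + 0.66Y + 1300.18
0.34Y = 1777.18, so Y = 1777.18/0.34 = 5227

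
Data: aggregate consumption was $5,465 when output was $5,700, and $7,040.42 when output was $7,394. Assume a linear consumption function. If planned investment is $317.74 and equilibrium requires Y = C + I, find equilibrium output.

MPC = (7040.42 − 5465)/(7394 − 5700) = 1575.42/1694 = 0.93
a = 5465 − 0.93(5700) = 164
Equilibrium: Y = 164 + 0.93Y + 317.74
0.07Y = 481.74, so Y = 481.74/0.07 = 6882

Y = 6882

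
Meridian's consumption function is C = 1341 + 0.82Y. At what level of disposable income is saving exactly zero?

Y = 7450

At break-even, C = Y: 1341 + 0.82Y = Y
0.18Y = 1341, so Y = 1341/0.18 = 7450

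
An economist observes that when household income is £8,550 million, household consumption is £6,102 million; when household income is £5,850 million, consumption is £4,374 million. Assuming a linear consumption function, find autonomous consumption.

MPC = ΔC/ΔY = (6102 − 4374)/(8550 − 5850) = 1728/2700 = 0.64
a = C − MPC·Y = 4374 − 0.64(5850) = 4374 − 3744 = 630

a = 630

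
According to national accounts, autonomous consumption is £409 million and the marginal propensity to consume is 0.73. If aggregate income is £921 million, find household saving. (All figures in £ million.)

C = 409 + 0.73(921) = 409 + 672.33 = 1081.33
S = Y − C = 921 − 1081.33 = -160.33

S = -160.33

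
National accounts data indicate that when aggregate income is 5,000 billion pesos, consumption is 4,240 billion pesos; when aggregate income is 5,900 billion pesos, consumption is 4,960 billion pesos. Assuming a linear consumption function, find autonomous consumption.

MPC = ΔC/ΔY = (4960 − 4240)/(5900 − 5000) = 720/900 = 0.8
a = C − MPC·Y = 4240 − 0.8(5000) = 4240 − 4000 = 240

a = 240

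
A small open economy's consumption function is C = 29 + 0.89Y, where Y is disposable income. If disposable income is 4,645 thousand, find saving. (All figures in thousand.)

C = 29 + 0.89(4645) = 29 + 4134.05 = 4163.05
S = Y − C = 4645 − 4163.05 = 481.95

S = 481.95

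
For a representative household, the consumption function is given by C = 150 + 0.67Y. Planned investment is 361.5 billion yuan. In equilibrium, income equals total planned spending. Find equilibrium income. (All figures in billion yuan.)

Y = C + I = 150 + 0.67Y + 361.5
Y − 0.67Y = 511.5
0.33Y = 511.5, so Y = 511.5/0.33 = 1550

Y = 1550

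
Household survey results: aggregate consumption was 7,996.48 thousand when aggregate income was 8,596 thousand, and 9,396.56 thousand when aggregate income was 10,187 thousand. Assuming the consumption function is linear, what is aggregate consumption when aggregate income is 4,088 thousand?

C = 4029.44

MPC = (9396.56 − 7996.48)/(10187 − 8596) = 1400.08/1591 = 0.88
a = 7996.48 − 0.88(8596) = 7996.48 − 7564.48 = 432
C = 432 + 0.88(4088) = 432 + 3597.44 = 4029.44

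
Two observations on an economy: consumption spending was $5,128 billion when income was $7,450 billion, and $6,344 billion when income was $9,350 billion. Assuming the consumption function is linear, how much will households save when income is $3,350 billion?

S = 846

MPC = (6344 − 5128)/(9350 − 7450) = 1216/1900 = 0.64
a = 5128 − 0.64(7450) = 5128 − 4768 = 360
C = 360 + 0.64(3350) = 2504
S = 3350 − 2504 = 846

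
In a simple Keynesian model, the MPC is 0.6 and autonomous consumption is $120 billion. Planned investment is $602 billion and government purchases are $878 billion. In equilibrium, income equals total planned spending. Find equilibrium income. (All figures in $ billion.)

Y = C + I + G = 120 + 0.6Y + 602 + 878
Y − 0.6Y = 1600
0.4Y = 1600, so Y = 1600/0.4 = 4000

Y = 4000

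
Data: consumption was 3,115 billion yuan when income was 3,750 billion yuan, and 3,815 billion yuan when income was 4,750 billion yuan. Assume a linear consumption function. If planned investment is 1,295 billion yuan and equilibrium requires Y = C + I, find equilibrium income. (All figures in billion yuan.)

MPC = (3815 − 3115)/(4750 − 3750) = 700/1000 = 0.7
a = 3115 − 0.7(3750) = 490
Equilibrium: Y = 490 + 0.7Y + 1295
0.3Y = 1785, so Y = 1785/0.3 = 5950

Y = 5950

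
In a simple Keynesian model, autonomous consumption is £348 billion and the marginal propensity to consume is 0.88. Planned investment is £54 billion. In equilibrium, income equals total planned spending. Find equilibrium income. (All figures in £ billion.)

Y = C + I = 348 + 0.88Y + 54
Y − 0.88Y = 402
0.12Y = 402, so Y = 402/0.12 = 3350

Y = 3350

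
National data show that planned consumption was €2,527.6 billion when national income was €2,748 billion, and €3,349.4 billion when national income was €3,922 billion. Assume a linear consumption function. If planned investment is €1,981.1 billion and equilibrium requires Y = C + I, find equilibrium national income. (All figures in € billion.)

MPC = (3349.4 − 2527.6)/(3922 − 2748) = 821.8/1174 = 0.7
a = 2527.6 − 0.7(2748) = 604
Equilibrium: Y = 604 + 0.7Y + 1981.1
0.3Y = 2585.1, so Y = 2585.1/0.3 = 8617

Y = 8617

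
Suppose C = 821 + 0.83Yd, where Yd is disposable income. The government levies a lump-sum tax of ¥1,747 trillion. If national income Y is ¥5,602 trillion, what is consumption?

Yd = Y − T = 5602 − 1747 = 3855
C = 821 + 0.83(3855) = 821 + 3199.65 = 4020.65

C = 4020.65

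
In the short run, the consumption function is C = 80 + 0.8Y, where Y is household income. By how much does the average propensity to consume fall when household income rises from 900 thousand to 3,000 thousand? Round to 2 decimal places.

At Y = 900: C = 80 + 0.8(900) = 800, APC = 800/900 = 0.889
At Y = 3000: C = 2480, APC = 2480/3000 = 0.827
Fall in APC = 0.889 − 0.827 = 0.062 ≈ 0.06

ΔAPC = 0.06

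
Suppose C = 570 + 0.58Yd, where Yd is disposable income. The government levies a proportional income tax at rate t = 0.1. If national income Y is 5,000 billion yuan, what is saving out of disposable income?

S = 1320

Yd = (1 − 0.1)(5000) = 0.9(5000) = 4500
C = 570 + 0.58(4500) = 570 + 2610 = 3180
S = Yd − C = 4500 − 3180 = 1320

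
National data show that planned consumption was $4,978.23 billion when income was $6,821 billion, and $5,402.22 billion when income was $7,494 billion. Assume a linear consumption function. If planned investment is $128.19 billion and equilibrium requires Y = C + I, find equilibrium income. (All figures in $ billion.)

MPC = (5402.22 − 4978.23)/(7494 − 6821) = 423.99/673 = 0.63
a = 4978.23 − 0.63(6821) = 681
Equilibrium: Y = 681 + 0.63Y + 128.19
0.37Y = 809.19, so Y = 809.19/0.37 = 2187

Y = 2187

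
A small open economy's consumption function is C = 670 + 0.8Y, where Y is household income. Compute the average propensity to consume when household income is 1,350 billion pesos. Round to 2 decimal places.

C = 670 + 0.8(1350) = 1750
APC = C/Y = 1750/1350 = 1.30

APC = 1.30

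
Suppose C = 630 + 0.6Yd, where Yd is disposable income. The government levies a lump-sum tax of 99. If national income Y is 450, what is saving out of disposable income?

Yd = Y − T = 450 − 99 = 351
C = 630 + 0.6(351) = 630 + 210.6 = 840.6
S = Yd − C = 351 − 840.6 = -489.6

S = -489.6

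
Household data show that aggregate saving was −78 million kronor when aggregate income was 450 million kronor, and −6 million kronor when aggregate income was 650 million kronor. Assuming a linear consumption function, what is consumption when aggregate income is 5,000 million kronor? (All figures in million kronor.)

C = 3440

MPS = ΔS/ΔY = (-6 − (-78))/(650 − 450) = 72/200 = 0.36
MPC = 1 − MPS = 0.64
Autonomous saving = -78 − 0.36(450) = -240, so a = 240
C = 240 + 0.64(5000) = 240 + 3200 = 3440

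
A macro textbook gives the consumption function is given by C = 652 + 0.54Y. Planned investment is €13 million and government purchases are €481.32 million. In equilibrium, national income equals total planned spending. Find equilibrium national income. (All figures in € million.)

Y = C + I + G = 652 + 0.54Y + 13 + 481.32
Y − 0.54Y = 1146.32
0.46Y = 1146.32, so Y = 1146.32/0.46 = 2492

Y = 2492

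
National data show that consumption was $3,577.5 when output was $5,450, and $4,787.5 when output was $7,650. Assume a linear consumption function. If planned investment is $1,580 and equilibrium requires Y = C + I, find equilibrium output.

MPC = (4787.5 − 3577.5)/(7650 − 5450) = 1210/2200 = 0.55
a = 3577.5 − 0.55(5450) = 580
Equilibrium: Y = 580 + 0.55Y + 1580
0.45Y = 2160, so Y = 2160/0.45 = 4800

Y = 4800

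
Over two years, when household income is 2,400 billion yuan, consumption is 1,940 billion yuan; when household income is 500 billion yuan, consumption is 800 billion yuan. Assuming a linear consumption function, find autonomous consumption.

MPC = ΔC/ΔY = (1940 − 800)/(2400 − 500) = 1140/1900 = 0.6
a = C − MPC·Y = 800 − 0.6(500) = 800 − 300 = 500

a = 500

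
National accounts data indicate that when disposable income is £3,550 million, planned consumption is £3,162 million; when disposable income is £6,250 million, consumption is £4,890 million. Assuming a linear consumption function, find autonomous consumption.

MPC = ΔC/ΔY = (4890 − 3162)/(6250 − 3550) = 1728/2700 = 0.64
a = C − MPC·Y = 3162 − 0.64(3550) = 3162 − 2272 = 890

a = 890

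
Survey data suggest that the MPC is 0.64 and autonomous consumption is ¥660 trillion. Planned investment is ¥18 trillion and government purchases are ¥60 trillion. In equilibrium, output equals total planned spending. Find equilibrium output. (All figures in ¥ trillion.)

Y = 2050

Y = C + I + G = 660 + 0.64Y + 18 + 60
Y − 0.64Y = 738
0.36Y = 738, so Y = 738/0.36 = 2050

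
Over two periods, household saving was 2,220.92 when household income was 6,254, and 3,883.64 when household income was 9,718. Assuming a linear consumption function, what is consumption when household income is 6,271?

MPS = ΔS/ΔY = (3883.64 − 2220.92)/(9718 − 6254) = 1662.72/3464 = 0.48
MPC = 1 − MPS = 0.52
Autonomous saving = 2220.92 − 0.48(6254) = -781, so a = 781
C = 781 + 0.52(6271) = 781 + 3260.92 = 4041.92

C = 4041.92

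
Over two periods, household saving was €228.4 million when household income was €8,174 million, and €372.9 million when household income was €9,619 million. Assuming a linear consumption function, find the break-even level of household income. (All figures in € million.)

MPS = ΔS/ΔY = (372.9 − 228.4)/(9619 − 8174) = 144.5/1445 = 0.1
MPC = 1 − MPS = 0.9
From S(8174) = 228.4: −a + 0.1(8174) = 228.4, so a = 817.4 − 228.4 = 589
Break-even (S = 0): Y = a/MPS = 589/0.1 = 5890

Y = 5890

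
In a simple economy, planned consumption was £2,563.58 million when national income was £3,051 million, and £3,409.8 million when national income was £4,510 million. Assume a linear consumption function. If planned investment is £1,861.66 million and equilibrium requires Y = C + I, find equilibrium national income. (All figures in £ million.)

Y = 6323

MPC = (3409.8 − 2563.58)/(4510 − 3051) = 846.22/1459 = 0.58
a = 2563.58 − 0.58(3051) = 794
Equilibrium: Y = 794 + 0.58Y + 1861.66
0.42Y = 2655.66, so Y = 2655.66/0.42 = 6323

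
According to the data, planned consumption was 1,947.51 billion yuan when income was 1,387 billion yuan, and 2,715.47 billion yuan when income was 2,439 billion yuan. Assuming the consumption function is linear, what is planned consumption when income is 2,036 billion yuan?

MPC = (2715.47 − 1947.51)/(2439 − 1387) = 767.96/1052 = 0.73
a = 1947.51 − 0.73(1387) = 1947.51 − 1012.51 = 935
C = 935 + 0.73(2036) = 935 + 1486.28 = 2421.28

C = 2421.28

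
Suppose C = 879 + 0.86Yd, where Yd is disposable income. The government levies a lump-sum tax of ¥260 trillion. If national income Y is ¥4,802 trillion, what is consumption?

C = 4785.12

Yd = Y − T = 4802 − 260 = 4542
C = 879 + 0.86(4542) = 879 + 3906.12 = 4785.12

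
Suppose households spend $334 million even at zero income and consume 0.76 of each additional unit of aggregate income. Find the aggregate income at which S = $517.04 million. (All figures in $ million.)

Y = 3546

S = Y − C = -334 + 0.24Y
-334 + 0.24Y = 517.04, so 0.24Y = 851.04 and Y = 3546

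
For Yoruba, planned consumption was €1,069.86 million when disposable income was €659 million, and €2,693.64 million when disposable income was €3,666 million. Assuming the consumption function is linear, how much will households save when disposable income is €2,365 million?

MPC = (2693.64 − 1069.86)/(3666 − 659) = 1623.78/3007 = 0.54
a = 1069.86 − 0.54(659) = 1069.86 − 355.86 = 714
C = 714 + 0.54(2365) = 1991.1
S = 2365 − 1991.1 = 373.9

S = 373.9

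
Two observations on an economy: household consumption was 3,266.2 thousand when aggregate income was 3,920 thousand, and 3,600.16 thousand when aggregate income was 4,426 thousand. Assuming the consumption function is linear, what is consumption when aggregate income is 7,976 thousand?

C = 5943.16

MPC = (3600.16 − 3266.2)/(4426 − 3920) = 333.96/506 = 0.66
a = 3266.2 − 0.66(3920) = 3266.2 − 2587.2 = 679
C = 679 + 0.66(7976) = 679 + 5264.16 = 5943.16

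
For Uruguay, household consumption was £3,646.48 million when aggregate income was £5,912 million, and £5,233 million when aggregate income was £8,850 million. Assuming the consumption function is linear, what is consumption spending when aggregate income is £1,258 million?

MPC = (5233 − 3646.48)/(8850 − 5912) = 1586.52/2938 = 0.54
a = 3646.48 − 0.54(5912) = 3646.48 − 3192.48 = 454
C = 454 + 0.54(1258) = 454 + 679.32 = 1133.32

C = 1133.32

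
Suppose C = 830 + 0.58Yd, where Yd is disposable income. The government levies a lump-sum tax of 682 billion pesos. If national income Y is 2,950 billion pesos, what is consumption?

C = 2145.44

Yd = Y − T = 2950 − 682 = 2268
C = 830 + 0.58(2268) = 830 + 1315.44 = 2145.44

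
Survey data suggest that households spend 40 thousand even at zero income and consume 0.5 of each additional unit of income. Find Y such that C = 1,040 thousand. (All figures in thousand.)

40 + 0.5Y = 1040
0.5Y = 1000, so Y = 1000/0.5 = 2000

Y = 2000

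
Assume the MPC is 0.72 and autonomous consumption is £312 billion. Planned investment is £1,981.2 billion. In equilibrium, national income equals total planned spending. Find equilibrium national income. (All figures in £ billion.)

Y = 8190

Y = C + I = 312 + 0.72Y + 1981.2
Y − 0.72Y = 2293.2
0.28Y = 2293.2, so Y = 2293.2/0.28 = 8190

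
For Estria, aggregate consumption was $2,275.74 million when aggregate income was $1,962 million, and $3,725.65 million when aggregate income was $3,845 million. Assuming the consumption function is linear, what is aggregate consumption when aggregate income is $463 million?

MPC = (3725.65 − 2275.74)/(3845 − 1962) = 1449.91/1883 = 0.77
a = 2275.74 − 0.77(1962) = 2275.74 − 1510.74 = 765
C = 765 + 0.77(463) = 765 + 356.51 = 1121.51

C = 1121.51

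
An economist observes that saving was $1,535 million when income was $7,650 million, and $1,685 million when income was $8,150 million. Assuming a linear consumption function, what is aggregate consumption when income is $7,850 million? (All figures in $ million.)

MPS = ΔS/ΔY = (1685 − 1535)/(8150 − 7650) = 150/500 = 0.3
MPC = 1 − MPS = 0.7
Autonomous saving = 1535 − 0.3(7650) = -760, so a = 760
C = 760 + 0.7(7850) = 760 + 5495 = 6255

C = 6255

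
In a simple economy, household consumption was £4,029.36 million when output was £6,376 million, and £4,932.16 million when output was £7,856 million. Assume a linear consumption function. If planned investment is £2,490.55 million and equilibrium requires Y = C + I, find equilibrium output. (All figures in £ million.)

Y = 6745

MPC = (4932.16 − 4029.36)/(7856 − 6376) = 902.8/1480 = 0.61
a = 4029.36 − 0.61(6376) = 140
Equilibrium: Y = 140 + 0.61Y + 2490.55
0.39Y = 2630.55, so Y = 2630.55/0.39 = 6745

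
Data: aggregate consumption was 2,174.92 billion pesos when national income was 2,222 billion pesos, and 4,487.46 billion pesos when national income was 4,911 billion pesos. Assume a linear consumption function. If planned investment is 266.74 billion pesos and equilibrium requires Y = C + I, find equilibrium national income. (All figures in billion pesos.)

MPC = (4487.46 − 2174.92)/(4911 − 2222) = 2312.54/2689 = 0.86
a = 2174.92 − 0.86(2222) = 264
Equilibrium: Y = 264 + 0.86Y + 266.74
0.14Y = 530.74, so Y = 530.74/0.14 = 3791

Y = 3791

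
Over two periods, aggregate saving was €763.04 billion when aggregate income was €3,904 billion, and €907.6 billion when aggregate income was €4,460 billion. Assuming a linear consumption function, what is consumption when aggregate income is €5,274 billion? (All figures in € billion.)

C = 4154.76

MPS = ΔS/ΔY = (907.6 − 763.04)/(4460 − 3904) = 144.56/556 = 0.26
MPC = 1 − MPS = 0.74
Autonomous saving = 763.04 − 0.26(3904) = -252, so a = 252
C = 252 + 0.74(5274) = 252 + 3902.76 = 4154.76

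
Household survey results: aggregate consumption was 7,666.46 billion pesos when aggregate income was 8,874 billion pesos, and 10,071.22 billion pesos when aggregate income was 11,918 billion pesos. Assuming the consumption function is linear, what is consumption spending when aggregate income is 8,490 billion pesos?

MPC = (10071.22 − 7666.46)/(11918 − 8874) = 2404.76/3044 = 0.79
a = 7666.46 − 0.79(8874) = 7666.46 − 7010.46 = 656
C = 656 + 0.79(8490) = 656 + 6707.1 = 7363.1

C = 7363.1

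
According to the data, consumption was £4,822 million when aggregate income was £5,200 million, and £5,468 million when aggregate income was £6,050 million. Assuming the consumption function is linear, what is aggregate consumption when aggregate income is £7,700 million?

MPC = (5468 − 4822)/(6050 − 5200) = 646/850 = 0.76
a = 4822 − 0.76(5200) = 4822 − 3952 = 870
C = 870 + 0.76(7700) = 870 + 5852 = 6722

C = 6722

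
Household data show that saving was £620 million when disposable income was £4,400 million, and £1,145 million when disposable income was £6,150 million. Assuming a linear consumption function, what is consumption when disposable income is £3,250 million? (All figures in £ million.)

MPS = ΔS/ΔY = (1145 − 620)/(6150 − 4400) = 525/1750 = 0.3
MPC = 1 − MPS = 0.7
Autonomous saving = 620 − 0.3(4400) = -700, so a = 700
C = 700 + 0.7(3250) = 700 + 2275 = 2975

C = 2975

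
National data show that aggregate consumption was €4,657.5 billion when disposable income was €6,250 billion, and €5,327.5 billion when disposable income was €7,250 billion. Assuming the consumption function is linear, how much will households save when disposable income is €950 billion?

S = -156.5

MPC = (5327.5 − 4657.5)/(7250 − 6250) = 670/1000 = 0.67
a = 4657.5 − 0.67(6250) = 4657.5 − 4187.5 = 470
C = 470 + 0.67(950) = 1106.5
S = 950 − 1106.5 = -156.5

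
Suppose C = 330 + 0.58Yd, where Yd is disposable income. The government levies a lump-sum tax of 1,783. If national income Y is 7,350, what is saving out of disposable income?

S = 2008.14

Yd = Y − T = 7350 − 1783 = 5567
C = 330 + 0.58(5567) = 330 + 3228.86 = 3558.86
S = Yd − C = 5567 − 3558.86 = 2008.14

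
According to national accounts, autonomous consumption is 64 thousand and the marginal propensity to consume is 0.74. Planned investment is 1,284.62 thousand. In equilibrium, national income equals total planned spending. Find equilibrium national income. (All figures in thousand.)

Y = 5187

Y = C + I = 64 + 0.74Y + 1284.62
Y − 0.74Y = 1348.62
0.26Y = 1348.62, so Y = 1348.62/0.26 = 5187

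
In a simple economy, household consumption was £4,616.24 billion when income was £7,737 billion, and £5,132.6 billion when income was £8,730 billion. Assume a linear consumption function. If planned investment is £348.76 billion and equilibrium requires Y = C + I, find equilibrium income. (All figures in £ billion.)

MPC = (5132.6 − 4616.24)/(8730 − 7737) = 516.36/993 = 0.52
a = 4616.24 − 0.52(7737) = 593
Equilibrium: Y = 593 + 0.52Y + 348.76
0.48Y = 941.76, so Y = 941.76/0.48 = 1962

Y = 1962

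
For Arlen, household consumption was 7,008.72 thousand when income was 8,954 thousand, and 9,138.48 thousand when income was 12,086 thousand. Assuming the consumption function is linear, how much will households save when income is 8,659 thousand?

MPC = (9138.48 − 7008.72)/(12086 − 8954) = 2129.76/3132 = 0.68
a = 7008.72 − 0.68(8954) = 7008.72 − 6088.72 = 920
C = 920 + 0.68(8659) = 6808.12
S = 8659 − 6808.12 = 1850.88

S = 1850.88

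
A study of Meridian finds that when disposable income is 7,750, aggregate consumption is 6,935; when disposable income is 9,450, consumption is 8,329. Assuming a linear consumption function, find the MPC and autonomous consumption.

MPC = ΔC/ΔY = (8329 − 6935)/(9450 − 7750) = 1394/1700 = 0.82
a = C − MPC·Y = 6935 − 0.82(7750) = 6935 − 6355 = 580

MPC = 0.82; a = 580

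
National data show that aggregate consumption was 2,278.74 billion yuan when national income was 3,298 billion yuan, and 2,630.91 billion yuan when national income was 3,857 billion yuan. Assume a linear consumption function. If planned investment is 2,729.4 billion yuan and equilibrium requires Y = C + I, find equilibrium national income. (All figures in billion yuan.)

MPC = (2630.91 − 2278.74)/(3857 − 3298) = 352.17/559 = 0.63
a = 2278.74 − 0.63(3298) = 201
Equilibrium: Y = 201 + 0.63Y + 2729.4
0.37Y = 2930.4, so Y = 2930.4/0.37 = 7920

Y = 7920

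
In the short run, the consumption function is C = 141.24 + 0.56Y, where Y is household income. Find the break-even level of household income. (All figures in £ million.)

At break-even, C = Y: 141.24 + 0.56Y = Y
0.44Y = 141.24, so Y = 141.24/0.44 = 321

Y = 321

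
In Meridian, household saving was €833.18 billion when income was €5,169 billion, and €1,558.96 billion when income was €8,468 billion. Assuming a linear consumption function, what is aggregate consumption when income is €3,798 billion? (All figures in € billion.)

C = 3266.44

MPS = ΔS/ΔY = (1558.96 − 833.18)/(8468 − 5169) = 725.78/3299 = 0.22
MPC = 1 − MPS = 0.78
Autonomous saving = 833.18 − 0.22(5169) = -304, so a = 304
C = 304 + 0.78(3798) = 304 + 2962.44 = 3266.44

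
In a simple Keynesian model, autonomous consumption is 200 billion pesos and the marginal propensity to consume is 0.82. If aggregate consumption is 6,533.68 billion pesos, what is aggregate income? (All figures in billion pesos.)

Y = 7724

200 + 0.82Y = 6533.68
0.82Y = 6333.68, so Y = 6333.68/0.82 = 7724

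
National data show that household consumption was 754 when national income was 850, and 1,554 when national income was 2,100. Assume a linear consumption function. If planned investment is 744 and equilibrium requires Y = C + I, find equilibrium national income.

MPC = (1554 − 754)/(2100 − 850) = 800/1250 = 0.64
a = 754 − 0.64(850) = 210
Equilibrium: Y = 210 + 0.64Y + 744
0.36Y = 954, so Y = 954/0.36 = 2650

Y = 2650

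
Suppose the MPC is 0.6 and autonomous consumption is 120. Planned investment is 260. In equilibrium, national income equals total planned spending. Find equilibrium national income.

Y = C + I = 120 + 0.6Y + 260
Y − 0.6Y = 380
0.4Y = 380, so Y = 380/0.4 = 950

Y = 950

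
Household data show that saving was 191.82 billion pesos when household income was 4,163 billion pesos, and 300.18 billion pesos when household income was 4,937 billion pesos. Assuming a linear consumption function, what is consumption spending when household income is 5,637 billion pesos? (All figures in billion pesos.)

C = 5238.82

MPS = ΔS/ΔY = (300.18 − 191.82)/(4937 − 4163) = 108.36/774 = 0.14
MPC = 1 − MPS = 0.86
Autonomous saving = 191.82 − 0.14(4163) = -391, so a = 391
C = 391 + 0.86(5637) = 391 + 4847.82 = 5238.82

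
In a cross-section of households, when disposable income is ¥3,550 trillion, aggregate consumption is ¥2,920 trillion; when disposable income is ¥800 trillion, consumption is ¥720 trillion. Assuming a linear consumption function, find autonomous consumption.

MPC = ΔC/ΔY = (2920 − 720)/(3550 − 800) = 2200/2750 = 0.8
a = C − MPC·Y = 720 − 0.8(800) = 720 − 640 = 80

a = 80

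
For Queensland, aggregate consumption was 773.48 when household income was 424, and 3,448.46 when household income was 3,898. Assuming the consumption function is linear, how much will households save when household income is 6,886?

MPC = (3448.46 − 773.48)/(3898 − 424) = 2674.98/3474 = 0.77
a = 773.48 − 0.77(424) = 773.48 − 326.48 = 447
C = 447 + 0.77(6886) = 5749.22
S = 6886 − 5749.22 = 1136.78

S = 1136.78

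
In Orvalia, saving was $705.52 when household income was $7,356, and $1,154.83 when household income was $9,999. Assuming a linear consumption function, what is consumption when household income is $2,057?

MPS = ΔS/ΔY = (1154.83 − 705.52)/(9999 − 7356) = 449.31/2643 = 0.17
MPC = 1 − MPS = 0.83
Autonomous saving = 705.52 − 0.17(7356) = -545, so a = 545
C = 545 + 0.83(2057) = 545 + 1707.31 = 2252.31

C = 2252.31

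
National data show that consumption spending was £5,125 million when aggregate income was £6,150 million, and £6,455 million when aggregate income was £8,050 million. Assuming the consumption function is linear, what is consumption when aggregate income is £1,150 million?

MPC = (6455 − 5125)/(8050 − 6150) = 1330/1900 = 0.7
a = 5125 − 0.7(6150) = 5125 − 4305 = 820
C = 820 + 0.7(1150) = 820 + 805 = 1625

C = 1625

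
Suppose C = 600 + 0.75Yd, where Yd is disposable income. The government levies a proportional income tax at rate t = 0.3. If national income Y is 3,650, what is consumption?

C = 2516.25

Yd = (1 − 0.3)(3650) = 0.7(3650) = 2555
C = 600 + 0.75(2555) = 600 + 1916.25 = 2516.25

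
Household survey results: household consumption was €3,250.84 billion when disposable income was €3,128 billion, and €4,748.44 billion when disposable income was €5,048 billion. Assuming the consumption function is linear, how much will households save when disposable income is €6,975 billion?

S = 723.5

MPC = (4748.44 − 3250.84)/(5048 − 3128) = 1497.6/1920 = 0.78
a = 3250.84 − 0.78(3128) = 3250.84 − 2439.84 = 811
C = 811 + 0.78(6975) = 6251.5
S = 6975 − 6251.5 = 723.5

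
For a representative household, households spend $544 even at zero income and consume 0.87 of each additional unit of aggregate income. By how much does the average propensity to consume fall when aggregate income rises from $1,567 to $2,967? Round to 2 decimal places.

ΔAPC = 0.16

At Y = 1567: C = 544 + 0.87(1567) = 1907.29, APC = 1907.29/1567 = 1.217
At Y = 2967: C = 3125.29, APC = 3125.29/2967 = 1.053
Fall in APC = 1.217 − 1.053 = 0.164 ≈ 0.16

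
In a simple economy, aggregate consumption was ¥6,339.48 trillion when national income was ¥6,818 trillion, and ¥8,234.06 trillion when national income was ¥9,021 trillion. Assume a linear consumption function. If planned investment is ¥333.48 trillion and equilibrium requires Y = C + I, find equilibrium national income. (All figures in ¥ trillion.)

MPC = (8234.06 − 6339.48)/(9021 − 6818) = 1894.58/2203 = 0.86
a = 6339.48 − 0.86(6818) = 476
Equilibrium: Y = 476 + 0.86Y + 333.48
0.14Y = 809.48, so Y = 809.48/0.14 = 5782

Y = 5782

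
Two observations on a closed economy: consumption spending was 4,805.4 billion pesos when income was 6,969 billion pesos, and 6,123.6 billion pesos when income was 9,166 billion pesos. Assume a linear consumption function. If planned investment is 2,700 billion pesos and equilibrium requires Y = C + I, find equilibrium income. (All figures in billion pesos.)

MPC = (6123.6 − 4805.4)/(9166 − 6969) = 1318.2/2197 = 0.6
a = 4805.4 − 0.6(6969) = 624
Equilibrium: Y = 624 + 0.6Y + 2700
0.4Y = 3324, so Y = 3324/0.4 = 8310

Y = 8310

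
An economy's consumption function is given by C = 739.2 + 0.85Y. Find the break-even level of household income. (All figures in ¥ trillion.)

Y = 4928

At break-even, C = Y: 739.2 + 0.85Y = Y
0.15Y = 739.2, so Y = 739.2/0.15 = 4928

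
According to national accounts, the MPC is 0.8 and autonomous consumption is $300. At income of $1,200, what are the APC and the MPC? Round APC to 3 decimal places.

MPC = 0.8 (the slope of the consumption function)
C = 300 + 0.8(1200) = 1260, so APC = 1260/1200 = 1.050

APC = 1.050; MPC = 0.8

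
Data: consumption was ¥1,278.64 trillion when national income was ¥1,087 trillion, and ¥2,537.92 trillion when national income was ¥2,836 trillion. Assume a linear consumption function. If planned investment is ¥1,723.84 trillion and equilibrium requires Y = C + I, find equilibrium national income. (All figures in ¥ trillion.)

Y = 7928

MPC = (2537.92 − 1278.64)/(2836 − 1087) = 1259.28/1749 = 0.72
a = 1278.64 − 0.72(1087) = 496
Equilibrium: Y = 496 + 0.72Y + 1723.84
0.28Y = 2219.84, so Y = 2219.84/0.28 = 7928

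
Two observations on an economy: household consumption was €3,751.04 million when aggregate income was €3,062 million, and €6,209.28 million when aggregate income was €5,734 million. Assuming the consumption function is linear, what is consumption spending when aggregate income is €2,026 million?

MPC = (6209.28 − 3751.04)/(5734 − 3062) = 2458.24/2672 = 0.92
a = 3751.04 − 0.92(3062) = 3751.04 − 2817.04 = 934
C = 934 + 0.92(2026) = 934 + 1863.92 = 2797.92

C = 2797.92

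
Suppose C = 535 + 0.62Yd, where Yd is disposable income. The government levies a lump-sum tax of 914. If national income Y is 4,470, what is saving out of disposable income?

S = 816.28

Yd = Y − T = 4470 − 914 = 3556
C = 535 + 0.62(3556) = 535 + 2204.72 = 2739.72
S = Yd − C = 3556 − 2739.72 = 816.28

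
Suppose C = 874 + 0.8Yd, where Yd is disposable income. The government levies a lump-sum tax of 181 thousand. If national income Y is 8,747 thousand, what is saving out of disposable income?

Yd = Y − T = 8747 − 181 = 8566
C = 874 + 0.8(8566) = 874 + 6852.8 = 7726.8
S = Yd − C = 8566 − 7726.8 = 839.2

S = 839.2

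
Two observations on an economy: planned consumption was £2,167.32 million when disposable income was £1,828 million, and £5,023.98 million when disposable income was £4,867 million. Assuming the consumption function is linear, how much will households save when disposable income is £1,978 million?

MPC = (5023.98 − 2167.32)/(4867 − 1828) = 2856.66/3039 = 0.94
a = 2167.32 − 0.94(1828) = 2167.32 − 1718.32 = 449
C = 449 + 0.94(1978) = 2308.32
S = 1978 − 2308.32 = -330.32

S = -330.32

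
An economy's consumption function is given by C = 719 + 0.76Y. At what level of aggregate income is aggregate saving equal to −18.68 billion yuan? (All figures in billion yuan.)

Y = 2918

S = Y − C = -719 + 0.24Y
-719 + 0.24Y = -18.68, so 0.24Y = 700.32 and Y = 2918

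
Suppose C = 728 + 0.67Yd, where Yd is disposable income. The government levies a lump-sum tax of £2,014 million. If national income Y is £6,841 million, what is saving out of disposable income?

Yd = Y − T = 6841 − 2014 = 4827
C = 728 + 0.67(4827) = 728 + 3234.09 = 3962.09
S = Yd − C = 4827 − 3962.09 = 864.91

S = 864.91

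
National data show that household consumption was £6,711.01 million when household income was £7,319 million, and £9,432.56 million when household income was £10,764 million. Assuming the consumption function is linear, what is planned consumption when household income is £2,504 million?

MPC = (9432.56 − 6711.01)/(10764 − 7319) = 2721.55/3445 = 0.79
a = 6711.01 − 0.79(7319) = 6711.01 − 5782.01 = 929
C = 929 + 0.79(2504) = 929 + 1978.16 = 2907.16

C = 2907.16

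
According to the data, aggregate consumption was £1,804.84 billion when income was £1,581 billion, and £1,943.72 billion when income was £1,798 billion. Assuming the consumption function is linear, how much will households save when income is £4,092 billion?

S = 680.12

MPC = (1943.72 − 1804.84)/(1798 − 1581) = 138.88/217 = 0.64
a = 1804.84 − 0.64(1581) = 1804.84 − 1011.84 = 793
C = 793 + 0.64(4092) = 3411.88
S = 4092 − 3411.88 = 680.12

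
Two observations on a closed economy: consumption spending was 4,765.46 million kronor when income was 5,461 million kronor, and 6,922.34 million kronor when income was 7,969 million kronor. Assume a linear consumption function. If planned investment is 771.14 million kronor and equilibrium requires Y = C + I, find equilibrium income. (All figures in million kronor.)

MPC = (6922.34 − 4765.46)/(7969 − 5461) = 2156.88/2508 = 0.86
a = 4765.46 − 0.86(5461) = 69
Equilibrium: Y = 69 + 0.86Y + 771.14
0.14Y = 840.14, so Y = 840.14/0.14 = 6001

Y = 6001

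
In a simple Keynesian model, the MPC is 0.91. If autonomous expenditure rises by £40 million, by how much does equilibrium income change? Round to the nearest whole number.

ΔY ≈ 444

The multiplier is 1/(1 − MPC) = 1/0.09.
ΔY = 40/0.09 = 444.44 ≈ 444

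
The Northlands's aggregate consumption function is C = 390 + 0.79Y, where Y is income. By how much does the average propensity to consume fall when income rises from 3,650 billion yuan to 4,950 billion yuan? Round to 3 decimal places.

At Y = 3650: C = 390 + 0.79(3650) = 3273.5, APC = 3273.5/3650 = 0.8968
At Y = 4950: C = 4300.5, APC = 4300.5/4950 = 0.8688
Fall in APC = 0.8968 − 0.8688 = 0.028

ΔAPC = 0.028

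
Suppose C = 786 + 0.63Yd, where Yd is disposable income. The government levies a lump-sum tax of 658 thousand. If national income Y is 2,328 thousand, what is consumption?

C = 1838.1

Yd = Y − T = 2328 − 658 = 1670
C = 786 + 0.63(1670) = 786 + 1052.1 = 1838.1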